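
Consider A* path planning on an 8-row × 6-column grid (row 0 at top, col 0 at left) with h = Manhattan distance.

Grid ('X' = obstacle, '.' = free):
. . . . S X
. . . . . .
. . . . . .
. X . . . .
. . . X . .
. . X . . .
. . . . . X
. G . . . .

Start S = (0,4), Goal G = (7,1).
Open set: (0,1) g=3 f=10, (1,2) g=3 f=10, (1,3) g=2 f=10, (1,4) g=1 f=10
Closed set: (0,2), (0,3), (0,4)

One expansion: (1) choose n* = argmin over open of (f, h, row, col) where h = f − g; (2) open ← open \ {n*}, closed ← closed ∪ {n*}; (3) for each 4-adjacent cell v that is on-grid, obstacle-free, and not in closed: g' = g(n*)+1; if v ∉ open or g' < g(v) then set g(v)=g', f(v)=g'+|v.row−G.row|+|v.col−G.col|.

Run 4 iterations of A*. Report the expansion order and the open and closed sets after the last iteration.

order=[(0,1) → (1,1) → (2,1) → (1,2)]; open=[(0,0) g=4 f=12, (1,0) g=5 f=12, (1,3) g=2 f=10, (1,4) g=1 f=10, (2,0) g=6 f=12, (2,2) g=4 f=10]; closed=[(0,1), (0,2), (0,3), (0,4), (1,1), (1,2), (2,1)]

step 1: expand (0,1) (f=10, h=7) → closed; open now [(0,0) g=4 f=12, (1,1) g=4 f=10, (1,2) g=3 f=10, (1,3) g=2 f=10, (1,4) g=1 f=10]
step 2: expand (1,1) (f=10, h=6) → closed; open now [(0,0) g=4 f=12, (1,0) g=5 f=12, (1,2) g=3 f=10, (1,3) g=2 f=10, (1,4) g=1 f=10, (2,1) g=5 f=10]
step 3: expand (2,1) (f=10, h=5) → closed; open now [(0,0) g=4 f=12, (1,0) g=5 f=12, (1,2) g=3 f=10, (1,3) g=2 f=10, (1,4) g=1 f=10, (2,0) g=6 f=12, (2,2) g=6 f=12]
step 4: expand (1,2) (f=10, h=7) → closed; open now [(0,0) g=4 f=12, (1,0) g=5 f=12, (1,3) g=2 f=10, (1,4) g=1 f=10, (2,0) g=6 f=12, (2,2) g=4 f=10]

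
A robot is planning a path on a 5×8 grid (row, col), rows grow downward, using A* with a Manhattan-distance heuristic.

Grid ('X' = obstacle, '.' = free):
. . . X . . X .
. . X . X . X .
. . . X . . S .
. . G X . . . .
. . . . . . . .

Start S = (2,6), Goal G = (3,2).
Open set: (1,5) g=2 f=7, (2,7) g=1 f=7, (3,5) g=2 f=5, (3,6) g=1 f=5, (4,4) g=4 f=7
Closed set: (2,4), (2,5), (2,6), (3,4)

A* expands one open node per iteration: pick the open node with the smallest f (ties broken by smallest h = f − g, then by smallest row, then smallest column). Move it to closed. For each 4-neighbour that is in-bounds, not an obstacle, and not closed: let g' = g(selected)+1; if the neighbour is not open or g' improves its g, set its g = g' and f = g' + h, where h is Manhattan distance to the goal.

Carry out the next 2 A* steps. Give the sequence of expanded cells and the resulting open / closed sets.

order=[(3,5) → (3,6)]; open=[(1,5) g=2 f=7, (2,7) g=1 f=7, (3,7) g=2 f=7, (4,4) g=4 f=7, (4,5) g=3 f=7, (4,6) g=2 f=7]; closed=[(2,4), (2,5), (2,6), (3,4), (3,5), (3,6)]

step 1: expand (3,5) (f=5, h=3) → closed; open now [(1,5) g=2 f=7, (2,7) g=1 f=7, (3,6) g=1 f=5, (4,4) g=4 f=7, (4,5) g=3 f=7]
step 2: expand (3,6) (f=5, h=4) → closed; open now [(1,5) g=2 f=7, (2,7) g=1 f=7, (3,7) g=2 f=7, (4,4) g=4 f=7, (4,5) g=3 f=7, (4,6) g=2 f=7]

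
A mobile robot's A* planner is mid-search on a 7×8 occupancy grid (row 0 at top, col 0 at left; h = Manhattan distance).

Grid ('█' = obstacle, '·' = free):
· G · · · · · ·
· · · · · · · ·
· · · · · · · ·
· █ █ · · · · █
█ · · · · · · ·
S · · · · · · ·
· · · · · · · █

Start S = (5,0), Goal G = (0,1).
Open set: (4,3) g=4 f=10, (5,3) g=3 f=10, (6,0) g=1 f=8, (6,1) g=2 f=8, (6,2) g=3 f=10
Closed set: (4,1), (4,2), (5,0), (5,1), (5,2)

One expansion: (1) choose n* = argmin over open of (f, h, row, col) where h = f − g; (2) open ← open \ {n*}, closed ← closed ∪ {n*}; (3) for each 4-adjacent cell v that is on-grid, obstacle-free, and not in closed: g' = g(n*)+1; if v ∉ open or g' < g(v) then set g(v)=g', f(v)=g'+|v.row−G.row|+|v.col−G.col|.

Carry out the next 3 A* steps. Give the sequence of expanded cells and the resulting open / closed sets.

order=[(6,1) → (6,0) → (4,3)]; open=[(3,3) g=5 f=10, (4,4) g=5 f=12, (5,3) g=3 f=10, (6,2) g=3 f=10]; closed=[(4,1), (4,2), (4,3), (5,0), (5,1), (5,2), (6,0), (6,1)]

step 1: expand (6,1) (f=8, h=6) → closed; open now [(4,3) g=4 f=10, (5,3) g=3 f=10, (6,0) g=1 f=8, (6,2) g=3 f=10]
step 2: expand (6,0) (f=8, h=7) → closed; open now [(4,3) g=4 f=10, (5,3) g=3 f=10, (6,2) g=3 f=10]
step 3: expand (4,3) (f=10, h=6) → closed; open now [(3,3) g=5 f=10, (4,4) g=5 f=12, (5,3) g=3 f=10, (6,2) g=3 f=10]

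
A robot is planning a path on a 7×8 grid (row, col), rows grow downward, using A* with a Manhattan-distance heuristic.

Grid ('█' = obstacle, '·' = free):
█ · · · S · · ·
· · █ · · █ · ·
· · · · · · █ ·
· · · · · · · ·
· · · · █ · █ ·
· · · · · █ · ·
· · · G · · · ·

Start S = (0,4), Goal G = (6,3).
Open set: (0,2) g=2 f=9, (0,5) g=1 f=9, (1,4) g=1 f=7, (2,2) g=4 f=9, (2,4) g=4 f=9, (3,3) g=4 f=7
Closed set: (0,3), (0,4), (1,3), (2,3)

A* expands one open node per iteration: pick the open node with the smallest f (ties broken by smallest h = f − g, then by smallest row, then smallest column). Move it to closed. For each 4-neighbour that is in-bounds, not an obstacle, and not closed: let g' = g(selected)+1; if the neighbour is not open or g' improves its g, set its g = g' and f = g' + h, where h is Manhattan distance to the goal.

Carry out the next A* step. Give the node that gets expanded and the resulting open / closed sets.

step 1: expand (3,3) (f=7, h=3) → closed; open now [(0,2) g=2 f=9, (0,5) g=1 f=9, (1,4) g=1 f=7, (2,2) g=4 f=9, (2,4) g=4 f=9, (3,2) g=5 f=9, (3,4) g=5 f=9, (4,3) g=5 f=7]

expanded=(3,3); open=[(0,2) g=2 f=9, (0,5) g=1 f=9, (1,4) g=1 f=7, (2,2) g=4 f=9, (2,4) g=4 f=9, (3,2) g=5 f=9, (3,4) g=5 f=9, (4,3) g=5 f=7]; closed=[(0,3), (0,4), (1,3), (2,3), (3,3)]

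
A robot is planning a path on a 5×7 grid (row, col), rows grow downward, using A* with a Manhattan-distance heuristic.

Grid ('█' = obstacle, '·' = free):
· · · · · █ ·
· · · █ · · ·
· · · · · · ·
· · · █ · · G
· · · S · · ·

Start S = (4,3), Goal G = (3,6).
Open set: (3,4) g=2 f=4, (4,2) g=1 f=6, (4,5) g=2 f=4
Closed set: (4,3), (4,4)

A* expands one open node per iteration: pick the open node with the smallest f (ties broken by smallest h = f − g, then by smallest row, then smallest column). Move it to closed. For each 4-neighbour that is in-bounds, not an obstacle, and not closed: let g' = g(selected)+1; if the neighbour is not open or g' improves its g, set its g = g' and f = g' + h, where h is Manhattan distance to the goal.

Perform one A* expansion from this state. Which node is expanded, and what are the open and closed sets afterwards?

expanded=(3,4); open=[(2,4) g=3 f=6, (3,5) g=3 f=4, (4,2) g=1 f=6, (4,5) g=2 f=4]; closed=[(3,4), (4,3), (4,4)]

step 1: expand (3,4) (f=4, h=2) → closed; open now [(2,4) g=3 f=6, (3,5) g=3 f=4, (4,2) g=1 f=6, (4,5) g=2 f=4]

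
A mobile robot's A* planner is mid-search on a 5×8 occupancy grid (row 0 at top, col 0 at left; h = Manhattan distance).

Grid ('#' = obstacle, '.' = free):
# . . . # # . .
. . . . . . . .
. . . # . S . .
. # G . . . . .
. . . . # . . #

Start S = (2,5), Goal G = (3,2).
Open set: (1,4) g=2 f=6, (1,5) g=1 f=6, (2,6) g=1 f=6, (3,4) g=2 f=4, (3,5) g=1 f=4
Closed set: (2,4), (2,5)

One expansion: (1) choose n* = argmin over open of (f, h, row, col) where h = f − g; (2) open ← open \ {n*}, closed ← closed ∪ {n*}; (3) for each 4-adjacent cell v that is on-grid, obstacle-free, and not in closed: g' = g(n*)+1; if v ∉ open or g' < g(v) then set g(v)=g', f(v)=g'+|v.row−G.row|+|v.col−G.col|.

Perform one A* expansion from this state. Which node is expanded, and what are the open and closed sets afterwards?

expanded=(3,4); open=[(1,4) g=2 f=6, (1,5) g=1 f=6, (2,6) g=1 f=6, (3,3) g=3 f=4, (3,5) g=1 f=4]; closed=[(2,4), (2,5), (3,4)]

step 1: expand (3,4) (f=4, h=2) → closed; open now [(1,4) g=2 f=6, (1,5) g=1 f=6, (2,6) g=1 f=6, (3,3) g=3 f=4, (3,5) g=1 f=4]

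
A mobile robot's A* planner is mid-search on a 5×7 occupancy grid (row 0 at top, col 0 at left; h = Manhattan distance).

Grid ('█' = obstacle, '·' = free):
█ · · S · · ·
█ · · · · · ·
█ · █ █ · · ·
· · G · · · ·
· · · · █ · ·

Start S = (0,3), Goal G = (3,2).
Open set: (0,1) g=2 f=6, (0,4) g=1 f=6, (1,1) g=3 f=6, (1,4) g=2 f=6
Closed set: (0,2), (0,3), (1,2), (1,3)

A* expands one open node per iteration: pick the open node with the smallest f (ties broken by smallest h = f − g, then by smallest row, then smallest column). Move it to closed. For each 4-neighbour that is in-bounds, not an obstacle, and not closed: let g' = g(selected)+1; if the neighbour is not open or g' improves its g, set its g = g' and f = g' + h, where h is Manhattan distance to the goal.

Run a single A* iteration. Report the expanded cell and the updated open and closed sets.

expanded=(1,1); open=[(0,1) g=2 f=6, (0,4) g=1 f=6, (1,4) g=2 f=6, (2,1) g=4 f=6]; closed=[(0,2), (0,3), (1,1), (1,2), (1,3)]

step 1: expand (1,1) (f=6, h=3) → closed; open now [(0,1) g=2 f=6, (0,4) g=1 f=6, (1,4) g=2 f=6, (2,1) g=4 f=6]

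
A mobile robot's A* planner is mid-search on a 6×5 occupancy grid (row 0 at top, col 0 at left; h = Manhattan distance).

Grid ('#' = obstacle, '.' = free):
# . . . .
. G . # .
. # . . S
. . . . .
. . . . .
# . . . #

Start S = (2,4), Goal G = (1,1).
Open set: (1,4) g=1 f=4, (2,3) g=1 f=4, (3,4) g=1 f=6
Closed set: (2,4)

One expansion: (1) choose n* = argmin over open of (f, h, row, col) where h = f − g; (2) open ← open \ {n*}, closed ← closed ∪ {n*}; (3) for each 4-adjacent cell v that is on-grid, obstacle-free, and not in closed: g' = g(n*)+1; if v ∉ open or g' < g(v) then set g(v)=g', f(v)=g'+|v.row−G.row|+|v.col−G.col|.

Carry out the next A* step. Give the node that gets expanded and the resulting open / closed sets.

expanded=(1,4); open=[(0,4) g=2 f=6, (2,3) g=1 f=4, (3,4) g=1 f=6]; closed=[(1,4), (2,4)]

step 1: expand (1,4) (f=4, h=3) → closed; open now [(0,4) g=2 f=6, (2,3) g=1 f=4, (3,4) g=1 f=6]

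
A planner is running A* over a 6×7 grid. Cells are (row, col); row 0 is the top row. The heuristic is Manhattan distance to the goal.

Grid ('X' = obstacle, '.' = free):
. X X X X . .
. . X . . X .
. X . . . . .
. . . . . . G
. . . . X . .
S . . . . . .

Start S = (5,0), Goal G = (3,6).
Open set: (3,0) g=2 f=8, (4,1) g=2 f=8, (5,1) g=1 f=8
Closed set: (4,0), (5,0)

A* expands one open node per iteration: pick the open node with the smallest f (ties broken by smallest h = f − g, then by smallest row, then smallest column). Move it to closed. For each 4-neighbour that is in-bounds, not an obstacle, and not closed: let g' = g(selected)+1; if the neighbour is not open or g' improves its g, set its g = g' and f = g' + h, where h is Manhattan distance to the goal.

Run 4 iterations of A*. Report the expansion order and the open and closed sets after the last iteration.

order=[(3,0) → (3,1) → (3,2) → (3,3)]; open=[(2,0) g=3 f=10, (2,2) g=5 f=10, (2,3) g=6 f=10, (3,4) g=6 f=8, (4,1) g=2 f=8, (4,2) g=5 f=10, (4,3) g=6 f=10, (5,1) g=1 f=8]; closed=[(3,0), (3,1), (3,2), (3,3), (4,0), (5,0)]

step 1: expand (3,0) (f=8, h=6) → closed; open now [(2,0) g=3 f=10, (3,1) g=3 f=8, (4,1) g=2 f=8, (5,1) g=1 f=8]
step 2: expand (3,1) (f=8, h=5) → closed; open now [(2,0) g=3 f=10, (3,2) g=4 f=8, (4,1) g=2 f=8, (5,1) g=1 f=8]
step 3: expand (3,2) (f=8, h=4) → closed; open now [(2,0) g=3 f=10, (2,2) g=5 f=10, (3,3) g=5 f=8, (4,1) g=2 f=8, (4,2) g=5 f=10, (5,1) g=1 f=8]
step 4: expand (3,3) (f=8, h=3) → closed; open now [(2,0) g=3 f=10, (2,2) g=5 f=10, (2,3) g=6 f=10, (3,4) g=6 f=8, (4,1) g=2 f=8, (4,2) g=5 f=10, (4,3) g=6 f=10, (5,1) g=1 f=8]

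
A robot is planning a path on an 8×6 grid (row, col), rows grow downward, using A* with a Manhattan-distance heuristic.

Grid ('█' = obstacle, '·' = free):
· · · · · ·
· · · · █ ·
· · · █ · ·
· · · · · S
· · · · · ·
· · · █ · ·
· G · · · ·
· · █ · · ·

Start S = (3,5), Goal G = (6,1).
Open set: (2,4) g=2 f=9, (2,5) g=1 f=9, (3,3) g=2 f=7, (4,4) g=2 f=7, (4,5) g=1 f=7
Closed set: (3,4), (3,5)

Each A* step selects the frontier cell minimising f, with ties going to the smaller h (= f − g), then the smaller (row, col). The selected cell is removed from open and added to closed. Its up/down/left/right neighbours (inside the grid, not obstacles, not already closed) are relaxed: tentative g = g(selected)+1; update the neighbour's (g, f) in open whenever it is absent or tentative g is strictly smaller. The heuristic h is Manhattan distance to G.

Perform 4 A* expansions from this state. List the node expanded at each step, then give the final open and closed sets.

order=[(3,3) → (3,2) → (3,1) → (4,1)]; open=[(2,1) g=5 f=9, (2,2) g=4 f=9, (2,4) g=2 f=9, (2,5) g=1 f=9, (3,0) g=5 f=9, (4,0) g=6 f=9, (4,2) g=4 f=7, (4,3) g=3 f=7, (4,4) g=2 f=7, (4,5) g=1 f=7, (5,1) g=6 f=7]; closed=[(3,1), (3,2), (3,3), (3,4), (3,5), (4,1)]

step 1: expand (3,3) (f=7, h=5) → closed; open now [(2,4) g=2 f=9, (2,5) g=1 f=9, (3,2) g=3 f=7, (4,3) g=3 f=7, (4,4) g=2 f=7, (4,5) g=1 f=7]
step 2: expand (3,2) (f=7, h=4) → closed; open now [(2,2) g=4 f=9, (2,4) g=2 f=9, (2,5) g=1 f=9, (3,1) g=4 f=7, (4,2) g=4 f=7, (4,3) g=3 f=7, (4,4) g=2 f=7, (4,5) g=1 f=7]
step 3: expand (3,1) (f=7, h=3) → closed; open now [(2,1) g=5 f=9, (2,2) g=4 f=9, (2,4) g=2 f=9, (2,5) g=1 f=9, (3,0) g=5 f=9, (4,1) g=5 f=7, (4,2) g=4 f=7, (4,3) g=3 f=7, (4,4) g=2 f=7, (4,5) g=1 f=7]
step 4: expand (4,1) (f=7, h=2) → closed; open now [(2,1) g=5 f=9, (2,2) g=4 f=9, (2,4) g=2 f=9, (2,5) g=1 f=9, (3,0) g=5 f=9, (4,0) g=6 f=9, (4,2) g=4 f=7, (4,3) g=3 f=7, (4,4) g=2 f=7, (4,5) g=1 f=7, (5,1) g=6 f=7]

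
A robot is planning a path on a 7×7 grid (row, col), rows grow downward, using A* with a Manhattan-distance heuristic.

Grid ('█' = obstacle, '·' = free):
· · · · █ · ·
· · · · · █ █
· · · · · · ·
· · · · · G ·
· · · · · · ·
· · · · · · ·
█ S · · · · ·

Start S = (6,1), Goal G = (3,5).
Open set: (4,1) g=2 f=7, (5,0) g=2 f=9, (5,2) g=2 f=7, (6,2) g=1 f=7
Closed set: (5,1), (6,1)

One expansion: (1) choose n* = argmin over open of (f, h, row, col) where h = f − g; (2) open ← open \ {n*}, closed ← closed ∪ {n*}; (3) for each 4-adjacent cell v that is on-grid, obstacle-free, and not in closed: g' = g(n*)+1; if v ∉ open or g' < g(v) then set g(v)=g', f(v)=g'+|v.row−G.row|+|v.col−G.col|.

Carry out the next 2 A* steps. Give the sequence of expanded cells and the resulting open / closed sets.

order=[(4,1) → (3,1)]; open=[(2,1) g=4 f=9, (3,0) g=4 f=9, (3,2) g=4 f=7, (4,0) g=3 f=9, (4,2) g=3 f=7, (5,0) g=2 f=9, (5,2) g=2 f=7, (6,2) g=1 f=7]; closed=[(3,1), (4,1), (5,1), (6,1)]

step 1: expand (4,1) (f=7, h=5) → closed; open now [(3,1) g=3 f=7, (4,0) g=3 f=9, (4,2) g=3 f=7, (5,0) g=2 f=9, (5,2) g=2 f=7, (6,2) g=1 f=7]
step 2: expand (3,1) (f=7, h=4) → closed; open now [(2,1) g=4 f=9, (3,0) g=4 f=9, (3,2) g=4 f=7, (4,0) g=3 f=9, (4,2) g=3 f=7, (5,0) g=2 f=9, (5,2) g=2 f=7, (6,2) g=1 f=7]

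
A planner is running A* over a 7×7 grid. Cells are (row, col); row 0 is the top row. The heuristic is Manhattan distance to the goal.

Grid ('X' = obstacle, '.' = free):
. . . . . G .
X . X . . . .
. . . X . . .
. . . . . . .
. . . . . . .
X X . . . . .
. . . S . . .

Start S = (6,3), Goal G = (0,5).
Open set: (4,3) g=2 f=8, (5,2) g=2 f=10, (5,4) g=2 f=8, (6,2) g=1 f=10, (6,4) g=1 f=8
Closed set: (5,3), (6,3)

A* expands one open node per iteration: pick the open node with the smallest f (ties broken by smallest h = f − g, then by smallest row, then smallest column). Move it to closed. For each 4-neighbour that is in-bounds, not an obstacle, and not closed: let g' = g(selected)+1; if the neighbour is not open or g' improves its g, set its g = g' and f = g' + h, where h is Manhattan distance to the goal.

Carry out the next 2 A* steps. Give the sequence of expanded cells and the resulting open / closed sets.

order=[(4,3) → (3,3)]; open=[(3,2) g=4 f=10, (3,4) g=4 f=8, (4,2) g=3 f=10, (4,4) g=3 f=8, (5,2) g=2 f=10, (5,4) g=2 f=8, (6,2) g=1 f=10, (6,4) g=1 f=8]; closed=[(3,3), (4,3), (5,3), (6,3)]

step 1: expand (4,3) (f=8, h=6) → closed; open now [(3,3) g=3 f=8, (4,2) g=3 f=10, (4,4) g=3 f=8, (5,2) g=2 f=10, (5,4) g=2 f=8, (6,2) g=1 f=10, (6,4) g=1 f=8]
step 2: expand (3,3) (f=8, h=5) → closed; open now [(3,2) g=4 f=10, (3,4) g=4 f=8, (4,2) g=3 f=10, (4,4) g=3 f=8, (5,2) g=2 f=10, (5,4) g=2 f=8, (6,2) g=1 f=10, (6,4) g=1 f=8]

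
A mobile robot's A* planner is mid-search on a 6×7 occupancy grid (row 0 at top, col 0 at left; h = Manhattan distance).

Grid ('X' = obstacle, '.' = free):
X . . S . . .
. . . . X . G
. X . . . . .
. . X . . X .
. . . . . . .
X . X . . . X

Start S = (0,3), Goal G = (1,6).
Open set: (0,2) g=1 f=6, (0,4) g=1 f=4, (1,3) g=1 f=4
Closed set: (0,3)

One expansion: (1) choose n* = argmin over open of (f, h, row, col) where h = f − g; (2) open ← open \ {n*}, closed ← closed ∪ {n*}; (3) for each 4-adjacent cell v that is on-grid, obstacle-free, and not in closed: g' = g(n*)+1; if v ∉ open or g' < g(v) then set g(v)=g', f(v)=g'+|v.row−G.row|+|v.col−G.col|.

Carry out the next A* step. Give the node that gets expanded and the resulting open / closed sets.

expanded=(0,4); open=[(0,2) g=1 f=6, (0,5) g=2 f=4, (1,3) g=1 f=4]; closed=[(0,3), (0,4)]

step 1: expand (0,4) (f=4, h=3) → closed; open now [(0,2) g=1 f=6, (0,5) g=2 f=4, (1,3) g=1 f=4]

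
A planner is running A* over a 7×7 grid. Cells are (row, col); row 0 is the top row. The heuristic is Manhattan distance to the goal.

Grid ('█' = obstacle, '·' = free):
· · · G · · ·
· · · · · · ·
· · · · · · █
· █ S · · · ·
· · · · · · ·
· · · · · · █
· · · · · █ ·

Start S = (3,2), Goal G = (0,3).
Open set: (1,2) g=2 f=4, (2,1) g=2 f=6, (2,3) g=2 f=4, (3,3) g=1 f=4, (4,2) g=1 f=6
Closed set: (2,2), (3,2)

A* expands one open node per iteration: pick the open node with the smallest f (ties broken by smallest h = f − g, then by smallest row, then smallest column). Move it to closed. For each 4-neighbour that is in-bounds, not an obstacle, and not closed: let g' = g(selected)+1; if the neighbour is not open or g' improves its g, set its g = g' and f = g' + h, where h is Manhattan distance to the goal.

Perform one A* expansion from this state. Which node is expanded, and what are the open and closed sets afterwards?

expanded=(1,2); open=[(0,2) g=3 f=4, (1,1) g=3 f=6, (1,3) g=3 f=4, (2,1) g=2 f=6, (2,3) g=2 f=4, (3,3) g=1 f=4, (4,2) g=1 f=6]; closed=[(1,2), (2,2), (3,2)]

step 1: expand (1,2) (f=4, h=2) → closed; open now [(0,2) g=3 f=4, (1,1) g=3 f=6, (1,3) g=3 f=4, (2,1) g=2 f=6, (2,3) g=2 f=4, (3,3) g=1 f=4, (4,2) g=1 f=6]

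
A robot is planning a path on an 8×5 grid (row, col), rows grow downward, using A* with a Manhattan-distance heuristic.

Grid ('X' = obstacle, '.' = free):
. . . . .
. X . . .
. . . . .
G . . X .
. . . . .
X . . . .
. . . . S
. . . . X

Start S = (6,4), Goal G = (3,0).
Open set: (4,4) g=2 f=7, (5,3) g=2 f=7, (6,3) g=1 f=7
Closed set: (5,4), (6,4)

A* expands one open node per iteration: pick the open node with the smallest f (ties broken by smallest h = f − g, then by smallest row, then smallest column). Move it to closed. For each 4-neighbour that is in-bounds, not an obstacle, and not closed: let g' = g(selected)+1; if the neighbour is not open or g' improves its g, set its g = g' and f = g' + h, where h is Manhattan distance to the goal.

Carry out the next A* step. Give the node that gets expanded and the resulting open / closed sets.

expanded=(4,4); open=[(3,4) g=3 f=7, (4,3) g=3 f=7, (5,3) g=2 f=7, (6,3) g=1 f=7]; closed=[(4,4), (5,4), (6,4)]

step 1: expand (4,4) (f=7, h=5) → closed; open now [(3,4) g=3 f=7, (4,3) g=3 f=7, (5,3) g=2 f=7, (6,3) g=1 f=7]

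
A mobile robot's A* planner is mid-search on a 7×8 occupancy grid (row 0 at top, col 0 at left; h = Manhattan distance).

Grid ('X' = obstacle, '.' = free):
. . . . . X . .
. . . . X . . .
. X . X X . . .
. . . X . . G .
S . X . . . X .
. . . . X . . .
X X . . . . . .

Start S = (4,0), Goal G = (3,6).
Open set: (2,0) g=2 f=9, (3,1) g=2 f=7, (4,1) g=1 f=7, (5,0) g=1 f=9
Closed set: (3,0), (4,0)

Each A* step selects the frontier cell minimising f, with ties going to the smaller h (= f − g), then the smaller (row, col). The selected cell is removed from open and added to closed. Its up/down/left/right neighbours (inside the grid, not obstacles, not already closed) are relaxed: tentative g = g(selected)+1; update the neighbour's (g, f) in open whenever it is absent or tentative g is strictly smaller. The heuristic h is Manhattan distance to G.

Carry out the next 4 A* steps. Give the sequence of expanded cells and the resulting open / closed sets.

order=[(3,1) → (3,2) → (4,1) → (2,2)]; open=[(1,2) g=5 f=11, (2,0) g=2 f=9, (5,0) g=1 f=9, (5,1) g=2 f=9]; closed=[(2,2), (3,0), (3,1), (3,2), (4,0), (4,1)]

step 1: expand (3,1) (f=7, h=5) → closed; open now [(2,0) g=2 f=9, (3,2) g=3 f=7, (4,1) g=1 f=7, (5,0) g=1 f=9]
step 2: expand (3,2) (f=7, h=4) → closed; open now [(2,0) g=2 f=9, (2,2) g=4 f=9, (4,1) g=1 f=7, (5,0) g=1 f=9]
step 3: expand (4,1) (f=7, h=6) → closed; open now [(2,0) g=2 f=9, (2,2) g=4 f=9, (5,0) g=1 f=9, (5,1) g=2 f=9]
step 4: expand (2,2) (f=9, h=5) → closed; open now [(1,2) g=5 f=11, (2,0) g=2 f=9, (5,0) g=1 f=9, (5,1) g=2 f=9]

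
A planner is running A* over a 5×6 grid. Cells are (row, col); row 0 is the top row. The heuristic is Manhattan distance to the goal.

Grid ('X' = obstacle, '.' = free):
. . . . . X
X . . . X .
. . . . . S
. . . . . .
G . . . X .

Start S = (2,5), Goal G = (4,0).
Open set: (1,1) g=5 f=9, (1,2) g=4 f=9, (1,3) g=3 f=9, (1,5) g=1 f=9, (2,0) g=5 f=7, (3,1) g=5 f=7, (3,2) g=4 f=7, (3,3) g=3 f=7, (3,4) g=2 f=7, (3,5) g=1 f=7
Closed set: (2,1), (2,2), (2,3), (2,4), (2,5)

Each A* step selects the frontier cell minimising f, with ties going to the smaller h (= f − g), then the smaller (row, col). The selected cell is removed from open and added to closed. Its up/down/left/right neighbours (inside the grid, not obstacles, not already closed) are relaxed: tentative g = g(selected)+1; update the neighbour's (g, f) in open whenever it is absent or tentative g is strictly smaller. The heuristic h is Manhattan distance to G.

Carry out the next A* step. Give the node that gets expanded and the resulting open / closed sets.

expanded=(2,0); open=[(1,1) g=5 f=9, (1,2) g=4 f=9, (1,3) g=3 f=9, (1,5) g=1 f=9, (3,0) g=6 f=7, (3,1) g=5 f=7, (3,2) g=4 f=7, (3,3) g=3 f=7, (3,4) g=2 f=7, (3,5) g=1 f=7]; closed=[(2,0), (2,1), (2,2), (2,3), (2,4), (2,5)]

step 1: expand (2,0) (f=7, h=2) → closed; open now [(1,1) g=5 f=9, (1,2) g=4 f=9, (1,3) g=3 f=9, (1,5) g=1 f=9, (3,0) g=6 f=7, (3,1) g=5 f=7, (3,2) g=4 f=7, (3,3) g=3 f=7, (3,4) g=2 f=7, (3,5) g=1 f=7]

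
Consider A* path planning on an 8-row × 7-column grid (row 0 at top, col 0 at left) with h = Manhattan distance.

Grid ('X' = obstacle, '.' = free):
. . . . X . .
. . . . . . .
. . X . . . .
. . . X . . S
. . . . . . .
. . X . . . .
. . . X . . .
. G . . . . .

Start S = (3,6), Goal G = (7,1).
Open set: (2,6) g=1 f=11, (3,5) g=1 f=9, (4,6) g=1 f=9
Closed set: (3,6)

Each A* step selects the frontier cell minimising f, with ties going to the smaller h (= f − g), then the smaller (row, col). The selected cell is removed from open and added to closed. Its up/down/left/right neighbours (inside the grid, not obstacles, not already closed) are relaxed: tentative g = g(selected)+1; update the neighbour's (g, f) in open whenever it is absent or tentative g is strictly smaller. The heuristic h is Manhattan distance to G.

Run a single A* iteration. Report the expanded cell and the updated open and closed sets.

step 1: expand (3,5) (f=9, h=8) → closed; open now [(2,5) g=2 f=11, (2,6) g=1 f=11, (3,4) g=2 f=9, (4,5) g=2 f=9, (4,6) g=1 f=9]

expanded=(3,5); open=[(2,5) g=2 f=11, (2,6) g=1 f=11, (3,4) g=2 f=9, (4,5) g=2 f=9, (4,6) g=1 f=9]; closed=[(3,5), (3,6)]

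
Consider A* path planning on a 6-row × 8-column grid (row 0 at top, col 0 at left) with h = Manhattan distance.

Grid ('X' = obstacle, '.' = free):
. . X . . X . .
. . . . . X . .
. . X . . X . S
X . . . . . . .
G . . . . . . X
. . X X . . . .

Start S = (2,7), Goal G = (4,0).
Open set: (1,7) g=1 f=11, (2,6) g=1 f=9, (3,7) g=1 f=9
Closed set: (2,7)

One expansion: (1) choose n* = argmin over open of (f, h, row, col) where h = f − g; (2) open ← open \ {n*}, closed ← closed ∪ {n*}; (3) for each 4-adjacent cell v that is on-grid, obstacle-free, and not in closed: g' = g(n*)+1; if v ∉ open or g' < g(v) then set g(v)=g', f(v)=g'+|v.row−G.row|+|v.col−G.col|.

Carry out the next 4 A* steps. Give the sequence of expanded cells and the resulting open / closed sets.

step 1: expand (2,6) (f=9, h=8) → closed; open now [(1,6) g=2 f=11, (1,7) g=1 f=11, (3,6) g=2 f=9, (3,7) g=1 f=9]
step 2: expand (3,6) (f=9, h=7) → closed; open now [(1,6) g=2 f=11, (1,7) g=1 f=11, (3,5) g=3 f=9, (3,7) g=1 f=9, (4,6) g=3 f=9]
step 3: expand (3,5) (f=9, h=6) → closed; open now [(1,6) g=2 f=11, (1,7) g=1 f=11, (3,4) g=4 f=9, (3,7) g=1 f=9, (4,5) g=4 f=9, (4,6) g=3 f=9]
step 4: expand (3,4) (f=9, h=5) → closed; open now [(1,6) g=2 f=11, (1,7) g=1 f=11, (2,4) g=5 f=11, (3,3) g=5 f=9, (3,7) g=1 f=9, (4,4) g=5 f=9, (4,5) g=4 f=9, (4,6) g=3 f=9]

order=[(2,6) → (3,6) → (3,5) → (3,4)]; open=[(1,6) g=2 f=11, (1,7) g=1 f=11, (2,4) g=5 f=11, (3,3) g=5 f=9, (3,7) g=1 f=9, (4,4) g=5 f=9, (4,5) g=4 f=9, (4,6) g=3 f=9]; closed=[(2,6), (2,7), (3,4), (3,5), (3,6)]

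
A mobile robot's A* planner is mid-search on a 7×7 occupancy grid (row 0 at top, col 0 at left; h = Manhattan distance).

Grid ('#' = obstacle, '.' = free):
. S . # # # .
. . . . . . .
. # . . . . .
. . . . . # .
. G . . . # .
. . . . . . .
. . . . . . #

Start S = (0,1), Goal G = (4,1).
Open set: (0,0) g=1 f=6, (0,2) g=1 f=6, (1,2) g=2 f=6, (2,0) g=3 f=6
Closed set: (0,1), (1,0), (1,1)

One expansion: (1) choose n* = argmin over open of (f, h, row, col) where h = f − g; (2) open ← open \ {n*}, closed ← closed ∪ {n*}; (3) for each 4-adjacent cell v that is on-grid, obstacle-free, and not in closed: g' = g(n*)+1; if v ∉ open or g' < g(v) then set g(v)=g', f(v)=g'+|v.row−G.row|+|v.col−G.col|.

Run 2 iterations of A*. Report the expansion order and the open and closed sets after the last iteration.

step 1: expand (2,0) (f=6, h=3) → closed; open now [(0,0) g=1 f=6, (0,2) g=1 f=6, (1,2) g=2 f=6, (3,0) g=4 f=6]
step 2: expand (3,0) (f=6, h=2) → closed; open now [(0,0) g=1 f=6, (0,2) g=1 f=6, (1,2) g=2 f=6, (3,1) g=5 f=6, (4,0) g=5 f=6]

order=[(2,0) → (3,0)]; open=[(0,0) g=1 f=6, (0,2) g=1 f=6, (1,2) g=2 f=6, (3,1) g=5 f=6, (4,0) g=5 f=6]; closed=[(0,1), (1,0), (1,1), (2,0), (3,0)]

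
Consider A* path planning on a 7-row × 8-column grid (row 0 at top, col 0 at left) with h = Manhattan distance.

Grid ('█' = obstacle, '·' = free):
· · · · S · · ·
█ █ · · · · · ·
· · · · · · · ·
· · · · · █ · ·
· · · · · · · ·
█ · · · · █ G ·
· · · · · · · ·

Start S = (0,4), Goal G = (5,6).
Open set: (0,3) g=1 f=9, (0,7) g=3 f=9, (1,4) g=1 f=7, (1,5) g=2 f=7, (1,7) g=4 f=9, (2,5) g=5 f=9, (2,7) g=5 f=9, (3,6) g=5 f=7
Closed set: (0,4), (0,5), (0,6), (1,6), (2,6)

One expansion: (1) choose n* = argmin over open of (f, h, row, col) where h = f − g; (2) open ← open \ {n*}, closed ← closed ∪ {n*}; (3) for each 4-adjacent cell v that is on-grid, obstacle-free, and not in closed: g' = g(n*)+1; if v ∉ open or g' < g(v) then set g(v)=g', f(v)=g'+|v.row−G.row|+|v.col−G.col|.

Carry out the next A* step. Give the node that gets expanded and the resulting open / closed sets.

expanded=(3,6); open=[(0,3) g=1 f=9, (0,7) g=3 f=9, (1,4) g=1 f=7, (1,5) g=2 f=7, (1,7) g=4 f=9, (2,5) g=5 f=9, (2,7) g=5 f=9, (3,7) g=6 f=9, (4,6) g=6 f=7]; closed=[(0,4), (0,5), (0,6), (1,6), (2,6), (3,6)]

step 1: expand (3,6) (f=7, h=2) → closed; open now [(0,3) g=1 f=9, (0,7) g=3 f=9, (1,4) g=1 f=7, (1,5) g=2 f=7, (1,7) g=4 f=9, (2,5) g=5 f=9, (2,7) g=5 f=9, (3,7) g=6 f=9, (4,6) g=6 f=7]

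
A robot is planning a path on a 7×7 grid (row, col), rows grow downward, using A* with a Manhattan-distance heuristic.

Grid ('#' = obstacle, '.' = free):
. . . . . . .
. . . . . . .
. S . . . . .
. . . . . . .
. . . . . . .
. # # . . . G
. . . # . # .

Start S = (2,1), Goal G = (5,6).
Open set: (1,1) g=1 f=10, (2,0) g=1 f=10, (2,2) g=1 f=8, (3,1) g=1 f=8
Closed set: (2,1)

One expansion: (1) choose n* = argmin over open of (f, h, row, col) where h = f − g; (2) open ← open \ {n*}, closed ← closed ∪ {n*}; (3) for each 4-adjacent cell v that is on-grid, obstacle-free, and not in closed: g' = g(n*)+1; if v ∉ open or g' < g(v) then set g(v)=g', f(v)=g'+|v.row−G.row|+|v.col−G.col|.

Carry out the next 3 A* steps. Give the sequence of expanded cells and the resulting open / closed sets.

step 1: expand (2,2) (f=8, h=7) → closed; open now [(1,1) g=1 f=10, (1,2) g=2 f=10, (2,0) g=1 f=10, (2,3) g=2 f=8, (3,1) g=1 f=8, (3,2) g=2 f=8]
step 2: expand (2,3) (f=8, h=6) → closed; open now [(1,1) g=1 f=10, (1,2) g=2 f=10, (1,3) g=3 f=10, (2,0) g=1 f=10, (2,4) g=3 f=8, (3,1) g=1 f=8, (3,2) g=2 f=8, (3,3) g=3 f=8]
step 3: expand (2,4) (f=8, h=5) → closed; open now [(1,1) g=1 f=10, (1,2) g=2 f=10, (1,3) g=3 f=10, (1,4) g=4 f=10, (2,0) g=1 f=10, (2,5) g=4 f=8, (3,1) g=1 f=8, (3,2) g=2 f=8, (3,3) g=3 f=8, (3,4) g=4 f=8]

order=[(2,2) → (2,3) → (2,4)]; open=[(1,1) g=1 f=10, (1,2) g=2 f=10, (1,3) g=3 f=10, (1,4) g=4 f=10, (2,0) g=1 f=10, (2,5) g=4 f=8, (3,1) g=1 f=8, (3,2) g=2 f=8, (3,3) g=3 f=8, (3,4) g=4 f=8]; closed=[(2,1), (2,2), (2,3), (2,4)]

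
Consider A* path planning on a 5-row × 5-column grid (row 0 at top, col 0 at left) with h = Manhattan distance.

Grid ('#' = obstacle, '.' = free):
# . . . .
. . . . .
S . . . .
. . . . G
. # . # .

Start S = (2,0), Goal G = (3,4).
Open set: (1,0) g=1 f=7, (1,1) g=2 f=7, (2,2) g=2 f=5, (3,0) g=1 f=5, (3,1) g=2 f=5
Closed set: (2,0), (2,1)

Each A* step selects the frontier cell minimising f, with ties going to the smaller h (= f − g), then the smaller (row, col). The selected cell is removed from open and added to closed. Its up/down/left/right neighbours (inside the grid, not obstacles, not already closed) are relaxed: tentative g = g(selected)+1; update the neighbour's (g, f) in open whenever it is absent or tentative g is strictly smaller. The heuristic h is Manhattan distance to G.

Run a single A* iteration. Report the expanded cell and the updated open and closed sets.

expanded=(2,2); open=[(1,0) g=1 f=7, (1,1) g=2 f=7, (1,2) g=3 f=7, (2,3) g=3 f=5, (3,0) g=1 f=5, (3,1) g=2 f=5, (3,2) g=3 f=5]; closed=[(2,0), (2,1), (2,2)]

step 1: expand (2,2) (f=5, h=3) → closed; open now [(1,0) g=1 f=7, (1,1) g=2 f=7, (1,2) g=3 f=7, (2,3) g=3 f=5, (3,0) g=1 f=5, (3,1) g=2 f=5, (3,2) g=3 f=5]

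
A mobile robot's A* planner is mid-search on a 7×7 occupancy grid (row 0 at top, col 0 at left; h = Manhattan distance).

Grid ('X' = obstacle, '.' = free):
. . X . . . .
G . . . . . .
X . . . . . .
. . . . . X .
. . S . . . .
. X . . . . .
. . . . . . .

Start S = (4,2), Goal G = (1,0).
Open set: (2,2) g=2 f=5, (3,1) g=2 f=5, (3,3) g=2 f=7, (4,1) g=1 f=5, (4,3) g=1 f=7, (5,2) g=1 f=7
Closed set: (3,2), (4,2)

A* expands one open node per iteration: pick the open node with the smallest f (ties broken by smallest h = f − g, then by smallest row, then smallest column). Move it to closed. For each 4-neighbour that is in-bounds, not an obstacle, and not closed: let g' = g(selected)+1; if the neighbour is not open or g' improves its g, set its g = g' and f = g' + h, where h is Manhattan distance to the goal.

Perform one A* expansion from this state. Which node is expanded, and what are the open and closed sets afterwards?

step 1: expand (2,2) (f=5, h=3) → closed; open now [(1,2) g=3 f=5, (2,1) g=3 f=5, (2,3) g=3 f=7, (3,1) g=2 f=5, (3,3) g=2 f=7, (4,1) g=1 f=5, (4,3) g=1 f=7, (5,2) g=1 f=7]

expanded=(2,2); open=[(1,2) g=3 f=5, (2,1) g=3 f=5, (2,3) g=3 f=7, (3,1) g=2 f=5, (3,3) g=2 f=7, (4,1) g=1 f=5, (4,3) g=1 f=7, (5,2) g=1 f=7]; closed=[(2,2), (3,2), (4,2)]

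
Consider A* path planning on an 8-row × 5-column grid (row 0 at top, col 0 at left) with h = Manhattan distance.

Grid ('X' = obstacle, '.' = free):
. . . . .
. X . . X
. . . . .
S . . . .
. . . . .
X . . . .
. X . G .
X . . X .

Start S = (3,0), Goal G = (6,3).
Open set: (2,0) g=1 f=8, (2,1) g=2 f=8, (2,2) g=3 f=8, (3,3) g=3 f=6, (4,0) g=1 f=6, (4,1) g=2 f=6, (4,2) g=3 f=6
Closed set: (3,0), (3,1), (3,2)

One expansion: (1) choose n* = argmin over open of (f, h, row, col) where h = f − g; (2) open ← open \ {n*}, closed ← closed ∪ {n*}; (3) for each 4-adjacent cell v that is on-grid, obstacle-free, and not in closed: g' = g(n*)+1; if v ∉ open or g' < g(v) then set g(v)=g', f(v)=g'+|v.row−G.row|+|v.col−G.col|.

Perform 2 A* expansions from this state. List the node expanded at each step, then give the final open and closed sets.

order=[(3,3) → (4,3)]; open=[(2,0) g=1 f=8, (2,1) g=2 f=8, (2,2) g=3 f=8, (2,3) g=4 f=8, (3,4) g=4 f=8, (4,0) g=1 f=6, (4,1) g=2 f=6, (4,2) g=3 f=6, (4,4) g=5 f=8, (5,3) g=5 f=6]; closed=[(3,0), (3,1), (3,2), (3,3), (4,3)]

step 1: expand (3,3) (f=6, h=3) → closed; open now [(2,0) g=1 f=8, (2,1) g=2 f=8, (2,2) g=3 f=8, (2,3) g=4 f=8, (3,4) g=4 f=8, (4,0) g=1 f=6, (4,1) g=2 f=6, (4,2) g=3 f=6, (4,3) g=4 f=6]
step 2: expand (4,3) (f=6, h=2) → closed; open now [(2,0) g=1 f=8, (2,1) g=2 f=8, (2,2) g=3 f=8, (2,3) g=4 f=8, (3,4) g=4 f=8, (4,0) g=1 f=6, (4,1) g=2 f=6, (4,2) g=3 f=6, (4,4) g=5 f=8, (5,3) g=5 f=6]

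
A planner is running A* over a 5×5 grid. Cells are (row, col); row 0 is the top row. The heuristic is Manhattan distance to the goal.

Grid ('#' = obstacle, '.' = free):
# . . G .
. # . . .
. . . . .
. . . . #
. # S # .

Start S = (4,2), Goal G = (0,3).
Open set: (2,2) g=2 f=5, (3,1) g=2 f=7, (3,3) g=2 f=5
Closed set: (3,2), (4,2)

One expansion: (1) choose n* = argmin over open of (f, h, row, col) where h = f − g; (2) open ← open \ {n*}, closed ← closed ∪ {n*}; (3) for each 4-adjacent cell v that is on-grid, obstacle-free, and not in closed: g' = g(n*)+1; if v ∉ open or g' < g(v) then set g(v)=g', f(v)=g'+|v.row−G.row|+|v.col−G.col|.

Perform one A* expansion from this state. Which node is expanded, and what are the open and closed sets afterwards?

expanded=(2,2); open=[(1,2) g=3 f=5, (2,1) g=3 f=7, (2,3) g=3 f=5, (3,1) g=2 f=7, (3,3) g=2 f=5]; closed=[(2,2), (3,2), (4,2)]

step 1: expand (2,2) (f=5, h=3) → closed; open now [(1,2) g=3 f=5, (2,1) g=3 f=7, (2,3) g=3 f=5, (3,1) g=2 f=7, (3,3) g=2 f=5]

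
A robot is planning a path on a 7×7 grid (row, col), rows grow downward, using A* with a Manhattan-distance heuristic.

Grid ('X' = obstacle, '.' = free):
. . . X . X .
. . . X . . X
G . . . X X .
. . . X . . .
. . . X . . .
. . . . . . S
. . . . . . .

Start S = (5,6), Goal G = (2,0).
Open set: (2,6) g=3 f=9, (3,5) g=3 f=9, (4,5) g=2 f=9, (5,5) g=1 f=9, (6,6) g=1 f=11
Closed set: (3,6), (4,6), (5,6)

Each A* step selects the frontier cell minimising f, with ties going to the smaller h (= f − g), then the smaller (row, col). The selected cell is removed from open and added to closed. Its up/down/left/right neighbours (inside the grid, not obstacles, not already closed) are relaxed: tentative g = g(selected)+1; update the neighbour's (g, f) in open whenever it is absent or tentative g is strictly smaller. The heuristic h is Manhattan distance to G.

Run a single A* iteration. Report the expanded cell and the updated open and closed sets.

step 1: expand (2,6) (f=9, h=6) → closed; open now [(3,5) g=3 f=9, (4,5) g=2 f=9, (5,5) g=1 f=9, (6,6) g=1 f=11]

expanded=(2,6); open=[(3,5) g=3 f=9, (4,5) g=2 f=9, (5,5) g=1 f=9, (6,6) g=1 f=11]; closed=[(2,6), (3,6), (4,6), (5,6)]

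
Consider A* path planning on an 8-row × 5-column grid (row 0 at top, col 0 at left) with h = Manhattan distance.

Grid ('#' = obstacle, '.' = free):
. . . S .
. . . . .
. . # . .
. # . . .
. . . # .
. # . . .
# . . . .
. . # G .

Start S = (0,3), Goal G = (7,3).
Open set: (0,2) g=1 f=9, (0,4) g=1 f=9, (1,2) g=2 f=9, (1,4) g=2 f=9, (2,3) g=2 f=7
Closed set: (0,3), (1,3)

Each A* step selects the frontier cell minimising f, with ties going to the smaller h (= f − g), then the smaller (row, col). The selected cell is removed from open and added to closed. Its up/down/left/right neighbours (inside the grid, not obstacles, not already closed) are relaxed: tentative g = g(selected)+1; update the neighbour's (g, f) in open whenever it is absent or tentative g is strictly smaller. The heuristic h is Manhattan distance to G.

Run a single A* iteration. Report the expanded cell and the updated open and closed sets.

step 1: expand (2,3) (f=7, h=5) → closed; open now [(0,2) g=1 f=9, (0,4) g=1 f=9, (1,2) g=2 f=9, (1,4) g=2 f=9, (2,4) g=3 f=9, (3,3) g=3 f=7]

expanded=(2,3); open=[(0,2) g=1 f=9, (0,4) g=1 f=9, (1,2) g=2 f=9, (1,4) g=2 f=9, (2,4) g=3 f=9, (3,3) g=3 f=7]; closed=[(0,3), (1,3), (2,3)]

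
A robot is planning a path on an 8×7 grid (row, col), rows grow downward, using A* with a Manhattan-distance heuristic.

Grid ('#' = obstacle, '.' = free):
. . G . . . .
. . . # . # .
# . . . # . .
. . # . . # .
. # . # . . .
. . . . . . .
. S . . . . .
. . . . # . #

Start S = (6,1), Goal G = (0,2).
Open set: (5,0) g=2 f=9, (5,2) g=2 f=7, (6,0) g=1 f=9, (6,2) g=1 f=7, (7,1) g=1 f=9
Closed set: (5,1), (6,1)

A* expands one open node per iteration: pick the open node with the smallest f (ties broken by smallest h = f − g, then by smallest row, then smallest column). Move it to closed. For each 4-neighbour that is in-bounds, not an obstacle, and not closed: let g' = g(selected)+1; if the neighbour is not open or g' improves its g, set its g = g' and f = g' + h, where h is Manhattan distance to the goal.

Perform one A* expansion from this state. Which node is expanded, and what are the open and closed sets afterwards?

expanded=(5,2); open=[(4,2) g=3 f=7, (5,0) g=2 f=9, (5,3) g=3 f=9, (6,0) g=1 f=9, (6,2) g=1 f=7, (7,1) g=1 f=9]; closed=[(5,1), (5,2), (6,1)]

step 1: expand (5,2) (f=7, h=5) → closed; open now [(4,2) g=3 f=7, (5,0) g=2 f=9, (5,3) g=3 f=9, (6,0) g=1 f=9, (6,2) g=1 f=7, (7,1) g=1 f=9]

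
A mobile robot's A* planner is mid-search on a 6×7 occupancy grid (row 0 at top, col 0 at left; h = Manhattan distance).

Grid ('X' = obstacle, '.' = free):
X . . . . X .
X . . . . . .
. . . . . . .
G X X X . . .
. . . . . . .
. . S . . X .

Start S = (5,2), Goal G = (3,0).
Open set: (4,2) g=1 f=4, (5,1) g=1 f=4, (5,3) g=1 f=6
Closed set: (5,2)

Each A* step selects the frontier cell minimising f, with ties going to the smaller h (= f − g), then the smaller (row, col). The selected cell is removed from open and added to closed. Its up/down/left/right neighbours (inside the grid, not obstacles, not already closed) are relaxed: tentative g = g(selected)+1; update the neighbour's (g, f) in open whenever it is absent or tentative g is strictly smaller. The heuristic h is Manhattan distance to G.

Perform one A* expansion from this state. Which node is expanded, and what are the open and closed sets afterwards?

expanded=(4,2); open=[(4,1) g=2 f=4, (4,3) g=2 f=6, (5,1) g=1 f=4, (5,3) g=1 f=6]; closed=[(4,2), (5,2)]

step 1: expand (4,2) (f=4, h=3) → closed; open now [(4,1) g=2 f=4, (4,3) g=2 f=6, (5,1) g=1 f=4, (5,3) g=1 f=6]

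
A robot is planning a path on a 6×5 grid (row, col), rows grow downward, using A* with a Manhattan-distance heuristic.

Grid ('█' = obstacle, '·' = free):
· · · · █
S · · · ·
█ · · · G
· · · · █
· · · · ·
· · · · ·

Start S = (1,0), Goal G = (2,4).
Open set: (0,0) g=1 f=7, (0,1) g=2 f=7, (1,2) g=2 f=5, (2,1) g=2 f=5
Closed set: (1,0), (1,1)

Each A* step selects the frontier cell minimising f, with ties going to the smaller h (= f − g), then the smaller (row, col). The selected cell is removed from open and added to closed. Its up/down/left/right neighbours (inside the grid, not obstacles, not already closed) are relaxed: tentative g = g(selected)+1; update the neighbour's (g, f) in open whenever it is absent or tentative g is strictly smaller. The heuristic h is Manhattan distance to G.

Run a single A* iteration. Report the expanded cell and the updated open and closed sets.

step 1: expand (1,2) (f=5, h=3) → closed; open now [(0,0) g=1 f=7, (0,1) g=2 f=7, (0,2) g=3 f=7, (1,3) g=3 f=5, (2,1) g=2 f=5, (2,2) g=3 f=5]

expanded=(1,2); open=[(0,0) g=1 f=7, (0,1) g=2 f=7, (0,2) g=3 f=7, (1,3) g=3 f=5, (2,1) g=2 f=5, (2,2) g=3 f=5]; closed=[(1,0), (1,1), (1,2)]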